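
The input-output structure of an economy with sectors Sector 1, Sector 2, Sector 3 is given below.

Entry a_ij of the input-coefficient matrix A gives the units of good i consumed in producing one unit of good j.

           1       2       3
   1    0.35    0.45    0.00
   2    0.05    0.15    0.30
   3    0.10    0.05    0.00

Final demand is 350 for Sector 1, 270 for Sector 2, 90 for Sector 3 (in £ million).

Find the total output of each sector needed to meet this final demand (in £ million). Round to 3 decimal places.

I − A =
  [   0.65    -0.45     0.00]
  [  -0.05     0.85    -0.30]
  [  -0.10    -0.05     1.00]
Cofactors of I−A, C_ij = (−1)^(i+j)·(minor ij) (rows/columns in the sector order above):
  C_11 = (0.85)(1.00) − (-0.30)(-0.05) = 0.8350
  C_12 = −[(-0.05)(1.00) − (-0.30)(-0.10)] = 0.0800
  C_13 = (-0.05)(-0.05) − (0.85)(-0.10) = 0.0875
  C_21 = −[(-0.45)(1.00) − (0.00)(-0.05)] = 0.4500
  C_22 = (0.65)(1.00) − (0.00)(-0.10) = 0.6500
  C_23 = −[(0.65)(-0.05) − (-0.45)(-0.10)] = 0.0775
  C_31 = (-0.45)(-0.30) − (0.00)(0.85) = 0.1350
  C_32 = −[(0.65)(-0.30) − (0.00)(-0.05)] = 0.1950
  C_33 = (0.65)(0.85) − (-0.45)(-0.05) = 0.5300
det(I−A) = Σ_j (I−A)_1j·C_1j = (0.65)(0.8350) + (-0.45)(0.0800) + (0.00)(0.0875) = 0.50675
adj(I−A) = Cᵀ =
  [ 0.8350   0.4500   0.1350]
  [ 0.0800   0.6500   0.1950]
  [ 0.0875   0.0775   0.5300]
(I − A)⁻¹ = adj(I−A) / det(I−A) ≈
  [   1.6478     0.8880     0.2664]
  [   0.1579     1.2827     0.3848]
  [   0.1727     0.1529     1.0459]
x = (I − A)⁻¹ d = adj(I−A)·d / det(I−A), with det(I−A) = 0.50675:
  x_1 = (0.8350·350 + 0.4500·270 + 0.1350·90) / 0.50675 = 425.90 / 0.50675 ≈ 840.454
  x_2 = (0.0800·350 + 0.6500·270 + 0.1950·90) / 0.50675 = 221.05 / 0.50675 ≈ 436.211
  x_3 = (0.0875·350 + 0.0775·270 + 0.5300·90) / 0.50675 = 99.25 / 0.50675 ≈ 195.856

x_1 = 840.454, x_2 = 436.211, x_3 = 195.856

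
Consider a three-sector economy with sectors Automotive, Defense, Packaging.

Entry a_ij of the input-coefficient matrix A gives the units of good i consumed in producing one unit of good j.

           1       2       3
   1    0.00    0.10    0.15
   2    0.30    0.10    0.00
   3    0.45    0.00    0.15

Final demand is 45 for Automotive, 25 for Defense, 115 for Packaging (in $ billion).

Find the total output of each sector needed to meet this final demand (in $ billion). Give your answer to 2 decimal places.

I − A =
  [   1.00    -0.10    -0.15]
  [  -0.30     0.90     0.00]
  [  -0.45     0.00     0.85]
Cofactors of I−A, C_ij = (−1)^(i+j)·(minor ij) (rows/columns in the sector order above):
  C_11 = (0.90)(0.85) − (0.00)(0.00) = 0.7650
  C_12 = −[(-0.30)(0.85) − (0.00)(-0.45)] = 0.2550
  C_13 = (-0.30)(0.00) − (0.90)(-0.45) = 0.4050
  C_21 = −[(-0.10)(0.85) − (-0.15)(0.00)] = 0.0850
  C_22 = (1.00)(0.85) − (-0.15)(-0.45) = 0.7825
  C_23 = −[(1.00)(0.00) − (-0.10)(-0.45)] = 0.0450
  C_31 = (-0.10)(0.00) − (-0.15)(0.90) = 0.1350
  C_32 = −[(1.00)(0.00) − (-0.15)(-0.30)] = 0.0450
  C_33 = (1.00)(0.90) − (-0.10)(-0.30) = 0.8700
det(I−A) = Σ_j (I−A)_1j·C_1j = (1.00)(0.7650) + (-0.10)(0.2550) + (-0.15)(0.4050) = 0.67875
adj(I−A) = Cᵀ =
  [ 0.7650   0.0850   0.1350]
  [ 0.2550   0.7825   0.0450]
  [ 0.4050   0.0450   0.8700]
(I − A)⁻¹ = adj(I−A) / det(I−A) ≈
  [   1.1271     0.1252     0.1989]
  [   0.3757     1.1529     0.0663]
  [   0.5967     0.0663     1.2818]
x = (I − A)⁻¹ d = adj(I−A)·d / det(I−A), with det(I−A) = 0.67875:
  x_1 = (0.7650·45 + 0.0850·25 + 0.1350·115) / 0.67875 = 52.075 / 0.67875 ≈ 76.72
  x_2 = (0.2550·45 + 0.7825·25 + 0.0450·115) / 0.67875 = 36.2125 / 0.67875 ≈ 53.35
  x_3 = (0.4050·45 + 0.0450·25 + 0.8700·115) / 0.67875 = 119.40 / 0.67875 ≈ 175.91

x_1 = 76.72, x_2 = 53.35, x_3 = 175.91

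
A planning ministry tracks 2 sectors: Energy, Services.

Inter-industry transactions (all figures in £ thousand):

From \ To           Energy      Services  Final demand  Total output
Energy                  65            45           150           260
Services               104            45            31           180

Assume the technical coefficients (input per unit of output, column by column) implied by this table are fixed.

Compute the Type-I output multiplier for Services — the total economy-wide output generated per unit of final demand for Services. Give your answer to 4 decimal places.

Technical coefficients a_ij = z_ij / X_j:
  a_EE = 65/260 = 0.25, a_SE = 104/260 = 0.40
  a_ES = 45/180 = 0.25, a_SS = 45/180 = 0.25
I − A =
  [   0.75    -0.25]
  [  -0.40     0.75]
det(I−A) = (0.75)(0.75) − (-0.25)(-0.40) = 0.4625
adj(I−A) = [[0.75, 0.25], [0.40, 0.75]]
(I − A)⁻¹ = adj(I−A) / det(I−A) ≈
  [   1.62162     0.54054]
  [   0.86486     1.62162]
The output multiplier for sector j is the column-j sum of the Leontief inverse (I − A)⁻¹ = adj(I−A) / det(I−A).
Column S of adj(I−A): (0.25, 0.75); det(I−A) = 0.4625.
m_S = (0.25 + 0.75) / 0.4625 = 1.00 / 0.4625 ≈ 2.1622.

m_S = 2.1622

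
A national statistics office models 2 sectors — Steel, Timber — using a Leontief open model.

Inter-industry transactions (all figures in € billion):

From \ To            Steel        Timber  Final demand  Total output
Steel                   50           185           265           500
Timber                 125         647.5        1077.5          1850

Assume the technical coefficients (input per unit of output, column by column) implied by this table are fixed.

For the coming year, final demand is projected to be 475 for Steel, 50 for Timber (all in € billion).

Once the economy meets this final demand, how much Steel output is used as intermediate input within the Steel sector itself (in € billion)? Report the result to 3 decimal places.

Technical coefficients a_ij = z_ij / X_j:
  a_11 = 50/500 = 0.10, a_21 = 125/500 = 0.25
  a_12 = 185/1850 = 0.10, a_22 = 647.5/1850 = 0.35
I − A =
  [   0.90    -0.10]
  [  -0.25     0.65]
det(I−A) = (0.90)(0.65) − (-0.10)(-0.25) = 0.5600
adj(I−A) = [[0.65, 0.10], [0.25, 0.90]]
(I − A)⁻¹ = adj(I−A) / det(I−A) ≈
  [   1.1607     0.1786]
  [   0.4464     1.6071]
First solve x = (I − A)⁻¹ d = adj(I−A)·d / det(I−A); in particular x_1 = (0.65·475 + 0.10·50) / 0.5600 = 313.75 / 0.5600 ≈ 560.26786.
Intermediate flow from 1 to 1: z_11 = a_11 · x_1 = 0.10 × 313.75 / 0.5600 = 31.375 / 0.5600 ≈ 56.027.

z_11 = 56.027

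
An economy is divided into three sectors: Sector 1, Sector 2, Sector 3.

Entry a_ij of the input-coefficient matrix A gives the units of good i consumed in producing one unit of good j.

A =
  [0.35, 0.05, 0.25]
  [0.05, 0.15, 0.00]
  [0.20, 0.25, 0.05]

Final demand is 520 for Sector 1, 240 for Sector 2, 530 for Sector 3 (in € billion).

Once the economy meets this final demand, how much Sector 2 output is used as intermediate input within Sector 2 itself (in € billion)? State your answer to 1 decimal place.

I − A =
  [   0.65    -0.05    -0.25]
  [  -0.05     0.85     0.00]
  [  -0.20    -0.25     0.95]
Cofactors of I−A, C_ij = (−1)^(i+j)·(minor ij) (rows/columns in the sector order above):
  C_11 = (0.85)(0.95) − (0.00)(-0.25) = 0.8075
  C_12 = −[(-0.05)(0.95) − (0.00)(-0.20)] = 0.0475
  C_13 = (-0.05)(-0.25) − (0.85)(-0.20) = 0.1825
  C_21 = −[(-0.05)(0.95) − (-0.25)(-0.25)] = 0.1100
  C_22 = (0.65)(0.95) − (-0.25)(-0.20) = 0.5675
  C_23 = −[(0.65)(-0.25) − (-0.05)(-0.20)] = 0.1725
  C_31 = (-0.05)(0.00) − (-0.25)(0.85) = 0.2125
  C_32 = −[(0.65)(0.00) − (-0.25)(-0.05)] = 0.0125
  C_33 = (0.65)(0.85) − (-0.05)(-0.05) = 0.5500
det(I−A) = Σ_j (I−A)_1j·C_1j = (0.65)(0.8075) + (-0.05)(0.0475) + (-0.25)(0.1825) = 0.476875
adj(I−A) = Cᵀ =
  [ 0.8075   0.1100   0.2125]
  [ 0.0475   0.5675   0.0125]
  [ 0.1825   0.1725   0.5500]
(I − A)⁻¹ = adj(I−A) / det(I−A) ≈
  [   1.6933     0.2307     0.4456]
  [   0.0996     1.1900     0.0262]
  [   0.3827     0.3617     1.1533]
First solve x = (I − A)⁻¹ d = adj(I−A)·d / det(I−A); in particular x_2 = (0.0475·520 + 0.5675·240 + 0.0125·530) / 0.476875 = 167.525 / 0.476875 ≈ 351.298.
Intermediate flow from 2 to 2: z_22 = a_22 · x_2 = 0.15 × 167.525 / 0.476875 = 25.12875 / 0.476875 ≈ 52.7.

z_22 = 52.7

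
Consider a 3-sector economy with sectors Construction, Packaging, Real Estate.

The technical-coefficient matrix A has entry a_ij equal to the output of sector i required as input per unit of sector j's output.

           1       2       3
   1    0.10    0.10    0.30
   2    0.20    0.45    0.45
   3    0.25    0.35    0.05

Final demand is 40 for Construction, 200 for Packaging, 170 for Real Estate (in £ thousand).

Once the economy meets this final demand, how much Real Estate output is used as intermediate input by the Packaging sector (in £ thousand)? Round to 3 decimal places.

z_32 = 366.536

I − A =
  [   0.90    -0.10    -0.30]
  [  -0.20     0.55    -0.45]
  [  -0.25    -0.35     0.95]
Cofactors of I−A, C_ij = (−1)^(i+j)·(minor ij) (rows/columns in the sector order above):
  C_11 = (0.55)(0.95) − (-0.45)(-0.35) = 0.3650
  C_12 = −[(-0.20)(0.95) − (-0.45)(-0.25)] = 0.3025
  C_13 = (-0.20)(-0.35) − (0.55)(-0.25) = 0.2075
  C_21 = −[(-0.10)(0.95) − (-0.30)(-0.35)] = 0.2000
  C_22 = (0.90)(0.95) − (-0.30)(-0.25) = 0.7800
  C_23 = −[(0.90)(-0.35) − (-0.10)(-0.25)] = 0.3400
  C_31 = (-0.10)(-0.45) − (-0.30)(0.55) = 0.2100
  C_32 = −[(0.90)(-0.45) − (-0.30)(-0.20)] = 0.4650
  C_33 = (0.90)(0.55) − (-0.10)(-0.20) = 0.4750
det(I−A) = Σ_j (I−A)_1j·C_1j = (0.90)(0.3650) + (-0.10)(0.3025) + (-0.30)(0.2075) = 0.2360
adj(I−A) = Cᵀ =
  [ 0.3650   0.2000   0.2100]
  [ 0.3025   0.7800   0.4650]
  [ 0.2075   0.3400   0.4750]
(I − A)⁻¹ = adj(I−A) / det(I−A) ≈
  [   1.5466     0.8475     0.8898]
  [   1.2818     3.3051     1.9703]
  [   0.8792     1.4407     2.0127]
First solve x = (I − A)⁻¹ d = adj(I−A)·d / det(I−A); in particular x_2 = (0.3025·40 + 0.7800·200 + 0.4650·170) / 0.2360 = 247.15 / 0.2360 ≈ 1047.24576.
Intermediate flow from 3 to 2: z_32 = a_32 · x_2 = 0.35 × 247.15 / 0.2360 = 86.5025 / 0.2360 ≈ 366.536.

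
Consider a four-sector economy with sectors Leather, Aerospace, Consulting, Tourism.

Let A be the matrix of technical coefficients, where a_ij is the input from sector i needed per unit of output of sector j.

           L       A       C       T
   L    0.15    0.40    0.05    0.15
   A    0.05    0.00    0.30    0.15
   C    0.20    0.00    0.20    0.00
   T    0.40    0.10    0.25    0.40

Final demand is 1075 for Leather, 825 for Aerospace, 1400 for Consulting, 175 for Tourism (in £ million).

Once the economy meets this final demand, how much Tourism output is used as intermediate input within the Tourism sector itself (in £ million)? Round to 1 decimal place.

z_TT = 1548.6

I − A =
  [   0.85    -0.40    -0.05    -0.15]
  [  -0.05     1.00    -0.30    -0.15]
  [  -0.20     0.00     0.80     0.00]
  [  -0.40    -0.10    -0.25     0.60]
Compute the cofactors C_ij = (−1)^(i+j)·(3×3 minor ij) of I−A; the adjugate is their transpose:
adj(I−A) = Cᵀ =
  [ 0.46800   0.20400   0.15825   0.16800]
  [ 0.11550   0.34650   0.17325   0.11550]
  [ 0.11700   0.05100   0.40050   0.04200]
  [ 0.38000   0.21500   0.30125   0.63000]
det(I−A) = Σ_j (I−A)_1j·C_1j = (0.85)(0.46800) + (-0.40)(0.11550) + (-0.05)(0.11700) + (-0.15)(0.38000) = 0.28875
(I − A)⁻¹ = adj(I−A) / det(I−A) ≈
  [   1.6208     0.7065     0.5481     0.5818]
  [   0.4000     1.2000     0.6000     0.4000]
  [   0.4052     0.1766     1.3870     0.1455]
  [   1.3160     0.7446     1.0433     2.1818]
First solve x = (I − A)⁻¹ d = adj(I−A)·d / det(I−A); in particular x_T = (0.38000·1075 + 0.21500·825 + 0.30125·1400 + 0.63000·175) / 0.28875 = 1117.875 / 0.28875 ≈ 3871.429.
Intermediate flow from T to T: z_TT = a_TT · x_T = 0.40 × 1117.875 / 0.28875 = 447.15 / 0.28875 ≈ 1548.6.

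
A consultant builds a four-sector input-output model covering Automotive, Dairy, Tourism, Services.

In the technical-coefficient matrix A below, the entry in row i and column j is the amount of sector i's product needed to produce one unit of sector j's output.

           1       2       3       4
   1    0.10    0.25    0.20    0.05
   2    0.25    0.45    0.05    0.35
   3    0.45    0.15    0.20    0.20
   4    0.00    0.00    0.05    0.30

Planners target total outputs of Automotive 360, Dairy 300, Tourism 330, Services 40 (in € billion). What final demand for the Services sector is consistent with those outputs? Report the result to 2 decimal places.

I − A =
  [   0.90    -0.25    -0.20    -0.05]
  [  -0.25     0.55    -0.05    -0.35]
  [  -0.45    -0.15     0.80    -0.20]
  [   0.00     0.00    -0.05     0.70]
d = (I − A) x:
  d_1 = (+0.90)·360 + (-0.25)·300 + (-0.20)·330 + (-0.05)·40 = 181.00
  d_2 = (-0.25)·360 + (+0.55)·300 + (-0.05)·330 + (-0.35)·40 = 44.50
  d_3 = (-0.45)·360 + (-0.15)·300 + (+0.80)·330 + (-0.20)·40 = 49.00
  d_4 = (+0.00)·360 + (+0.00)·300 + (-0.05)·330 + (+0.70)·40 = 11.50

d_4 = 11.50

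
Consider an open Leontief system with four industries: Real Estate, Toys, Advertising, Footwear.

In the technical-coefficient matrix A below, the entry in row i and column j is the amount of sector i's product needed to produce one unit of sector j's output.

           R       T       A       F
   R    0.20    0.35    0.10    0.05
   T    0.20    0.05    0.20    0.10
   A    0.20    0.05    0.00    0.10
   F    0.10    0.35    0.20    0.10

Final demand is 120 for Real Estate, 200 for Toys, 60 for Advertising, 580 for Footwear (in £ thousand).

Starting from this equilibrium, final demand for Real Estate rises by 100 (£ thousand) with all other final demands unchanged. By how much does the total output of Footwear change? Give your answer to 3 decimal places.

I − A =
  [   0.80    -0.35    -0.10    -0.05]
  [  -0.20     0.95    -0.20    -0.10]
  [  -0.20    -0.05     1.00    -0.10]
  [  -0.10    -0.35    -0.20     0.90]
Compute the cofactors C_ij = (−1)^(i+j)·(3×3 minor ij) of I−A; the adjugate is their transpose:
adj(I−A) = Cᵀ =
  [ 0.78400   0.33400   0.16500   0.09900]
  [ 0.22800   0.67800   0.18000   0.10800]
  [ 0.19000   0.13375   0.58125   0.09000]
  [ 0.21800   0.33050   0.21750   0.64800]
det(I−A) = Σ_j (I−A)_1j·C_1j = (0.80)(0.78400) + (-0.35)(0.22800) + (-0.10)(0.19000) + (-0.05)(0.21800) = 0.5175
(I − A)⁻¹ = adj(I−A) / det(I−A) ≈
  [   1.5150     0.6454     0.3188     0.1913]
  [   0.4406     1.3101     0.3478     0.2087]
  [   0.3671     0.2585     1.1232     0.1739]
  [   0.4213     0.6386     0.4203     1.2522]
Δx = (I − A)⁻¹ Δd with Δd having +100 in the Real Estate component and 0 elsewhere.
So Δx_F = L_FR · (+100), where L_FR = adj(I−A)_FR / det(I−A) = 0.21800 / 0.5175.
Δx_F = 0.21800 × (+100) / 0.5175 = 21.80 / 0.5175 ≈ 42.126.

Δx_F = 42.126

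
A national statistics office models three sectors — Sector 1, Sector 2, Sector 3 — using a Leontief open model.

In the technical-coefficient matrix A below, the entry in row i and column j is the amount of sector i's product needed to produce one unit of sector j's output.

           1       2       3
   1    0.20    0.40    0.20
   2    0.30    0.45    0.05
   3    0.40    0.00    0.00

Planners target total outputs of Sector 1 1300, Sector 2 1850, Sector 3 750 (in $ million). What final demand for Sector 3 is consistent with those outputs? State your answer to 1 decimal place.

d_3 = 230.0

I − A =
  [   0.80    -0.40    -0.20]
  [  -0.30     0.55    -0.05]
  [  -0.40     0.00     1.00]
d = (I − A) x:
  d_1 = (+0.80)·1300 + (-0.40)·1850 + (-0.20)·750 = 150.0
  d_2 = (-0.30)·1300 + (+0.55)·1850 + (-0.05)·750 = 590.0
  d_3 = (-0.40)·1300 + (+0.00)·1850 + (+1.00)·750 = 230.0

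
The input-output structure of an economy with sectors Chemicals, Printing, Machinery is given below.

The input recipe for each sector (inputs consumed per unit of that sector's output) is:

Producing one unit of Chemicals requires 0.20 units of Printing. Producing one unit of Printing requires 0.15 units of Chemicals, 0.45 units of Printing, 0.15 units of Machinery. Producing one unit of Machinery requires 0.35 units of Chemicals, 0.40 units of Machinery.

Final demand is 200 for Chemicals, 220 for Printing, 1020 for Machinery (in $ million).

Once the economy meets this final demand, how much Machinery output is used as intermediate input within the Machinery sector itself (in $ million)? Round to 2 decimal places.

z_33 = 755.42

I − A =
  [   1.00    -0.15    -0.35]
  [  -0.20     0.55     0.00]
  [   0.00    -0.15     0.60]
Cofactors of I−A, C_ij = (−1)^(i+j)·(minor ij) (rows/columns in the sector order above):
  C_11 = (0.55)(0.60) − (0.00)(-0.15) = 0.3300
  C_12 = −[(-0.20)(0.60) − (0.00)(0.00)] = 0.1200
  C_13 = (-0.20)(-0.15) − (0.55)(0.00) = 0.0300
  C_21 = −[(-0.15)(0.60) − (-0.35)(-0.15)] = 0.1425
  C_22 = (1.00)(0.60) − (-0.35)(0.00) = 0.6000
  C_23 = −[(1.00)(-0.15) − (-0.15)(0.00)] = 0.1500
  C_31 = (-0.15)(0.00) − (-0.35)(0.55) = 0.1925
  C_32 = −[(1.00)(0.00) − (-0.35)(-0.20)] = 0.0700
  C_33 = (1.00)(0.55) − (-0.15)(-0.20) = 0.5200
det(I−A) = Σ_j (I−A)_1j·C_1j = (1.00)(0.3300) + (-0.15)(0.1200) + (-0.35)(0.0300) = 0.3015
adj(I−A) = Cᵀ =
  [ 0.3300   0.1425   0.1925]
  [ 0.1200   0.6000   0.0700]
  [ 0.0300   0.1500   0.5200]
(I − A)⁻¹ = adj(I−A) / det(I−A) ≈
  [   1.0945     0.4726     0.6385]
  [   0.3980     1.9900     0.2322]
  [   0.0995     0.4975     1.7247]
First solve x = (I − A)⁻¹ d = adj(I−A)·d / det(I−A); in particular x_3 = (0.0300·200 + 0.1500·220 + 0.5200·1020) / 0.3015 = 569.40 / 0.3015 ≈ 1888.5572.
Intermediate flow from 3 to 3: z_33 = a_33 · x_3 = 0.40 × 569.40 / 0.3015 = 227.76 / 0.3015 ≈ 755.42.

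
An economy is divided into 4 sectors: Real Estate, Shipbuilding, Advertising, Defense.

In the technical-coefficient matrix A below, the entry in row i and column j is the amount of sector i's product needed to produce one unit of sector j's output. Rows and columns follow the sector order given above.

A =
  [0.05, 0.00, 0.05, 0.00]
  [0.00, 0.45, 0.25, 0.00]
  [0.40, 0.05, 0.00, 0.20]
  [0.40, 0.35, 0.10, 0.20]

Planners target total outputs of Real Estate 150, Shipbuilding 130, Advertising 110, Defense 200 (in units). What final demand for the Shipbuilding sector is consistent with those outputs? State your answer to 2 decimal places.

d_S = 44.00

I − A =
  [   0.95     0.00    -0.05     0.00]
  [   0.00     0.55    -0.25     0.00]
  [  -0.40    -0.05     1.00    -0.20]
  [  -0.40    -0.35    -0.10     0.80]
d = (I − A) x:
  d_R = (+0.95)·150 + (+0.00)·130 + (-0.05)·110 + (+0.00)·200 = 137.00
  d_S = (+0.00)·150 + (+0.55)·130 + (-0.25)·110 + (+0.00)·200 = 44.00
  d_A = (-0.40)·150 + (-0.05)·130 + (+1.00)·110 + (-0.20)·200 = 3.50
  d_D = (-0.40)·150 + (-0.35)·130 + (-0.10)·110 + (+0.80)·200 = 43.50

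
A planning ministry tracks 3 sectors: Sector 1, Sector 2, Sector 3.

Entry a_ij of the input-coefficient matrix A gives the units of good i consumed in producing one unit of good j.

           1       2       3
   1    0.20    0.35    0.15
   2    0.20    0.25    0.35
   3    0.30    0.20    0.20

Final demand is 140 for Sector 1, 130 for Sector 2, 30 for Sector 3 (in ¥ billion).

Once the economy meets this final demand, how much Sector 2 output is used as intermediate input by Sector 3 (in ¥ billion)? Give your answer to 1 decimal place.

z_23 = 105.0

I − A =
  [   0.80    -0.35    -0.15]
  [  -0.20     0.75    -0.35]
  [  -0.30    -0.20     0.80]
Cofactors of I−A, C_ij = (−1)^(i+j)·(minor ij) (rows/columns in the sector order above):
  C_11 = (0.75)(0.80) − (-0.35)(-0.20) = 0.5300
  C_12 = −[(-0.20)(0.80) − (-0.35)(-0.30)] = 0.2650
  C_13 = (-0.20)(-0.20) − (0.75)(-0.30) = 0.2650
  C_21 = −[(-0.35)(0.80) − (-0.15)(-0.20)] = 0.3100
  C_22 = (0.80)(0.80) − (-0.15)(-0.30) = 0.5950
  C_23 = −[(0.80)(-0.20) − (-0.35)(-0.30)] = 0.2650
  C_31 = (-0.35)(-0.35) − (-0.15)(0.75) = 0.2350
  C_32 = −[(0.80)(-0.35) − (-0.15)(-0.20)] = 0.3100
  C_33 = (0.80)(0.75) − (-0.35)(-0.20) = 0.5300
det(I−A) = Σ_j (I−A)_1j·C_1j = (0.80)(0.5300) + (-0.35)(0.2650) + (-0.15)(0.2650) = 0.2915
adj(I−A) = Cᵀ =
  [ 0.5300   0.3100   0.2350]
  [ 0.2650   0.5950   0.3100]
  [ 0.2650   0.2650   0.5300]
(I − A)⁻¹ = adj(I−A) / det(I−A) ≈
  [   1.8182     1.0635     0.8062]
  [   0.9091     2.0412     1.0635]
  [   0.9091     0.9091     1.8182]
First solve x = (I − A)⁻¹ d = adj(I−A)·d / det(I−A); in particular x_3 = (0.2650·140 + 0.2650·130 + 0.5300·30) / 0.2915 = 87.45 / 0.2915 = 300.000.
Intermediate flow from 2 to 3: z_23 = a_23 · x_3 = 0.35 × 87.45 / 0.2915 = 30.6075 / 0.2915 = 105.0.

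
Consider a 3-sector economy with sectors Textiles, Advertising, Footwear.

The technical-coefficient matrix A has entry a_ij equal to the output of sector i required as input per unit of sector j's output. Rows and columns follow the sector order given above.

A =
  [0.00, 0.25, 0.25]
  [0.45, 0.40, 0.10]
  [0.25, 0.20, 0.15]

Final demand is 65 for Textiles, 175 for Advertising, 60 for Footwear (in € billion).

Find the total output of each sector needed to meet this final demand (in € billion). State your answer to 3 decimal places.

x_1 = 269.067, x_2 = 539.581, x_3 = 276.686

I − A =
  [   1.00    -0.25    -0.25]
  [  -0.45     0.60    -0.10]
  [  -0.25    -0.20     0.85]
Cofactors of I−A, C_ij = (−1)^(i+j)·(minor ij) (rows/columns in the sector order above):
  C_11 = (0.60)(0.85) − (-0.10)(-0.20) = 0.4900
  C_12 = −[(-0.45)(0.85) − (-0.10)(-0.25)] = 0.4075
  C_13 = (-0.45)(-0.20) − (0.60)(-0.25) = 0.2400
  C_21 = −[(-0.25)(0.85) − (-0.25)(-0.20)] = 0.2625
  C_22 = (1.00)(0.85) − (-0.25)(-0.25) = 0.7875
  C_23 = −[(1.00)(-0.20) − (-0.25)(-0.25)] = 0.2625
  C_31 = (-0.25)(-0.10) − (-0.25)(0.60) = 0.1750
  C_32 = −[(1.00)(-0.10) − (-0.25)(-0.45)] = 0.2125
  C_33 = (1.00)(0.60) − (-0.25)(-0.45) = 0.4875
det(I−A) = Σ_j (I−A)_1j·C_1j = (1.00)(0.4900) + (-0.25)(0.4075) + (-0.25)(0.2400) = 0.328125
adj(I−A) = Cᵀ =
  [ 0.4900   0.2625   0.1750]
  [ 0.4075   0.7875   0.2125]
  [ 0.2400   0.2625   0.4875]
(I − A)⁻¹ = adj(I−A) / det(I−A) ≈
  [   1.4933     0.8000     0.5333]
  [   1.2419     2.4000     0.6476]
  [   0.7314     0.8000     1.4857]
x = (I − A)⁻¹ d = adj(I−A)·d / det(I−A), with det(I−A) = 0.328125:
  x_1 = (0.4900·65 + 0.2625·175 + 0.1750·60) / 0.328125 = 88.2875 / 0.328125 ≈ 269.067
  x_2 = (0.4075·65 + 0.7875·175 + 0.2125·60) / 0.328125 = 177.05 / 0.328125 ≈ 539.581
  x_3 = (0.2400·65 + 0.2625·175 + 0.4875·60) / 0.328125 = 90.7875 / 0.328125 ≈ 276.686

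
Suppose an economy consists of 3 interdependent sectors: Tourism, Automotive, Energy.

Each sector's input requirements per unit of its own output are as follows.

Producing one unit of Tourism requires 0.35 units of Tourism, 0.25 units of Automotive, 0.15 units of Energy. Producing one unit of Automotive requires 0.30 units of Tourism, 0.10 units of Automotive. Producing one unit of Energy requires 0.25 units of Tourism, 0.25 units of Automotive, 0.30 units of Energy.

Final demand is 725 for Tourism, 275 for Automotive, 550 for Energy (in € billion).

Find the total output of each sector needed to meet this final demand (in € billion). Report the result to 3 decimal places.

I − A =
  [   0.65    -0.30    -0.25]
  [  -0.25     0.90    -0.25]
  [  -0.15     0.00     0.70]
Cofactors of I−A, C_ij = (−1)^(i+j)·(minor ij) (rows/columns in the sector order above):
  C_11 = (0.90)(0.70) − (-0.25)(0.00) = 0.6300
  C_12 = −[(-0.25)(0.70) − (-0.25)(-0.15)] = 0.2125
  C_13 = (-0.25)(0.00) − (0.90)(-0.15) = 0.1350
  C_21 = −[(-0.30)(0.70) − (-0.25)(0.00)] = 0.2100
  C_22 = (0.65)(0.70) − (-0.25)(-0.15) = 0.4175
  C_23 = −[(0.65)(0.00) − (-0.30)(-0.15)] = 0.0450
  C_31 = (-0.30)(-0.25) − (-0.25)(0.90) = 0.3000
  C_32 = −[(0.65)(-0.25) − (-0.25)(-0.25)] = 0.2250
  C_33 = (0.65)(0.90) − (-0.30)(-0.25) = 0.5100
det(I−A) = Σ_j (I−A)_1j·C_1j = (0.65)(0.6300) + (-0.30)(0.2125) + (-0.25)(0.1350) = 0.3120
adj(I−A) = Cᵀ =
  [ 0.6300   0.2100   0.3000]
  [ 0.2125   0.4175   0.2250]
  [ 0.1350   0.0450   0.5100]
(I − A)⁻¹ = adj(I−A) / det(I−A) ≈
  [   2.0192     0.6731     0.9615]
  [   0.6811     1.3381     0.7212]
  [   0.4327     0.1442     1.6346]
x = (I − A)⁻¹ d = adj(I−A)·d / det(I−A), with det(I−A) = 0.3120:
  x_1 = (0.6300·725 + 0.2100·275 + 0.3000·550) / 0.3120 = 679.50 / 0.3120 ≈ 2177.885
  x_2 = (0.2125·725 + 0.4175·275 + 0.2250·550) / 0.3120 = 392.625 / 0.3120 ≈ 1258.413
  x_3 = (0.1350·725 + 0.0450·275 + 0.5100·550) / 0.3120 = 390.75 / 0.3120 ≈ 1252.404

x_1 = 2177.885, x_2 = 1258.413, x_3 = 1252.404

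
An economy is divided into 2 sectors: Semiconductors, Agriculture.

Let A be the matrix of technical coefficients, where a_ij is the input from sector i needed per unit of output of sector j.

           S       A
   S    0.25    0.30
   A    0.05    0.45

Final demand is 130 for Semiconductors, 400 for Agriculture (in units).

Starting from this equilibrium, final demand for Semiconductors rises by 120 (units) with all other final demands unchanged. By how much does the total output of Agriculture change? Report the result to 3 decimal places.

I − A =
  [   0.75    -0.30]
  [  -0.05     0.55]
det(I−A) = (0.75)(0.55) − (-0.30)(-0.05) = 0.3975
adj(I−A) = [[0.55, 0.30], [0.05, 0.75]]
(I − A)⁻¹ = adj(I−A) / det(I−A) ≈
  [   1.3836     0.7547]
  [   0.1258     1.8868]
Δx = (I − A)⁻¹ Δd with Δd having +120 in the Semiconductors component and 0 elsewhere.
So Δx_A = L_AS · (+120), where L_AS = adj(I−A)_AS / det(I−A) = 0.05 / 0.3975.
Δx_A = 0.05 × (+120) / 0.3975 = 6.00 / 0.3975 ≈ 15.094.

Δx_A = 15.094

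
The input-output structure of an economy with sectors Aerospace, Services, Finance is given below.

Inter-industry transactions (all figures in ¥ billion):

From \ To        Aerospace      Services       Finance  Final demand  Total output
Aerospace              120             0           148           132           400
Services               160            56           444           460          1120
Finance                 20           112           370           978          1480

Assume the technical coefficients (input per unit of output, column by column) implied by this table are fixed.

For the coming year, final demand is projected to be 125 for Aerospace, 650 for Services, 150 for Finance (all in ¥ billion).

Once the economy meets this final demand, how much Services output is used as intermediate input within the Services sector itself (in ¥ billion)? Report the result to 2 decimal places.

z_SS = 44.23

Technical coefficients a_ij = z_ij / X_j:
  a_AA = 120/400 = 0.30, a_SA = 160/400 = 0.40, a_FA = 20/400 = 0.05
  a_AS = 0/1120 = 0.00, a_SS = 56/1120 = 0.05, a_FS = 112/1120 = 0.10
  a_AF = 148/1480 = 0.10, a_SF = 444/1480 = 0.30, a_FF = 370/1480 = 0.25
I − A =
  [   0.70     0.00    -0.10]
  [  -0.40     0.95    -0.30]
  [  -0.05    -0.10     0.75]
Cofactors of I−A, C_ij = (−1)^(i+j)·(minor ij) (rows/columns in the sector order above):
  C_11 = (0.95)(0.75) − (-0.30)(-0.10) = 0.6825
  C_12 = −[(-0.40)(0.75) − (-0.30)(-0.05)] = 0.3150
  C_13 = (-0.40)(-0.10) − (0.95)(-0.05) = 0.0875
  C_21 = −[(0.00)(0.75) − (-0.10)(-0.10)] = 0.0100
  C_22 = (0.70)(0.75) − (-0.10)(-0.05) = 0.5200
  C_23 = −[(0.70)(-0.10) − (0.00)(-0.05)] = 0.0700
  C_31 = (0.00)(-0.30) − (-0.10)(0.95) = 0.0950
  C_32 = −[(0.70)(-0.30) − (-0.10)(-0.40)] = 0.2500
  C_33 = (0.70)(0.95) − (0.00)(-0.40) = 0.6650
det(I−A) = Σ_j (I−A)_1j·C_1j = (0.70)(0.6825) + (0.00)(0.3150) + (-0.10)(0.0875) = 0.4690
adj(I−A) = Cᵀ =
  [ 0.6825   0.0100   0.0950]
  [ 0.3150   0.5200   0.2500]
  [ 0.0875   0.0700   0.6650]
(I − A)⁻¹ = adj(I−A) / det(I−A) ≈
  [   1.4552     0.0213     0.2026]
  [   0.6716     1.1087     0.5330]
  [   0.1866     0.1493     1.4179]
First solve x = (I − A)⁻¹ d = adj(I−A)·d / det(I−A); in particular x_S = (0.3150·125 + 0.5200·650 + 0.2500·150) / 0.4690 = 414.875 / 0.4690 ≈ 884.5949.
Intermediate flow from S to S: z_SS = a_SS · x_S = 0.05 × 414.875 / 0.4690 = 20.74375 / 0.4690 ≈ 44.23.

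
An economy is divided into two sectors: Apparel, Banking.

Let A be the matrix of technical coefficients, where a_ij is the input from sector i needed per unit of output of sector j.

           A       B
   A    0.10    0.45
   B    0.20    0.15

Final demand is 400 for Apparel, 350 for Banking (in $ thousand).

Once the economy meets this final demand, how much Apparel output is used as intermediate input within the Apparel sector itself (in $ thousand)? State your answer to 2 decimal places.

I − A =
  [   0.90    -0.45]
  [  -0.20     0.85]
det(I−A) = (0.90)(0.85) − (-0.45)(-0.20) = 0.6750
adj(I−A) = [[0.85, 0.45], [0.20, 0.90]]
(I − A)⁻¹ = adj(I−A) / det(I−A) ≈
  [   1.2593     0.6667]
  [   0.2963     1.3333]
First solve x = (I − A)⁻¹ d = adj(I−A)·d / det(I−A); in particular x_A = (0.85·400 + 0.45·350) / 0.6750 = 497.50 / 0.6750 ≈ 737.0370.
Intermediate flow from A to A: z_AA = a_AA · x_A = 0.10 × 497.50 / 0.6750 = 49.75 / 0.6750 ≈ 73.70.

z_AA = 73.70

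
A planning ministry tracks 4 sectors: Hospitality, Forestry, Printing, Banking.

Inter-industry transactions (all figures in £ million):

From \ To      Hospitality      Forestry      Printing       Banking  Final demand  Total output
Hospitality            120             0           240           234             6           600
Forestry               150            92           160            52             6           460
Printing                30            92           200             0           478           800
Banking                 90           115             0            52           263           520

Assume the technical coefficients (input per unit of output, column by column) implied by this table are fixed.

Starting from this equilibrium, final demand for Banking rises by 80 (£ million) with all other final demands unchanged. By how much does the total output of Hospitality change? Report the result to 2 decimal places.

Δx_H = 68.04

Technical coefficients a_ij = z_ij / X_j:
  a_HH = 120/600 = 0.20, a_FH = 150/600 = 0.25, a_PH = 30/600 = 0.05, a_BH = 90/600 = 0.15
  a_HF = 0/460 = 0.00, a_FF = 92/460 = 0.20, a_PF = 92/460 = 0.20, a_BF = 115/460 = 0.25
  a_HP = 240/800 = 0.30, a_FP = 160/800 = 0.20, a_PP = 200/800 = 0.25, a_BP = 0/800 = 0.00
  a_HB = 234/520 = 0.45, a_FB = 52/520 = 0.10, a_PB = 0/520 = 0.00, a_BB = 52/520 = 0.10
I − A =
  [   0.80     0.00    -0.30    -0.45]
  [  -0.25     0.80    -0.20    -0.10]
  [  -0.05    -0.20     0.75     0.00]
  [  -0.15    -0.25     0.00     0.90]
Compute the cofactors C_ij = (−1)^(i+j)·(3×3 minor ij) of I−A; the adjugate is their transpose:
adj(I−A) = Cᵀ =
  [ 0.485250   0.138375   0.231000   0.258000]
  [ 0.189000   0.475875   0.202500   0.147375]
  [ 0.082750   0.136125   0.473875   0.056500]
  [ 0.133375   0.155250   0.094750   0.421000]
det(I−A) = Σ_j (I−A)_1j·C_1j = (0.80)(0.485250) + (0.00)(0.189000) + (-0.30)(0.082750) + (-0.45)(0.133375) = 0.30335625
(I − A)⁻¹ = adj(I−A) / det(I−A) ≈
  [   1.5996     0.4561     0.7615     0.8505]
  [   0.6230     1.5687     0.6675     0.4858]
  [   0.2728     0.4487     1.5621     0.1862]
  [   0.4397     0.5118     0.3123     1.3878]
Δx = (I − A)⁻¹ Δd with Δd having +80 in the Banking component and 0 elsewhere.
So Δx_H = L_HB · (+80), where L_HB = adj(I−A)_HB / det(I−A) = 0.258000 / 0.30335625.
Δx_H = 0.258000 × (+80) / 0.30335625 = 20.64 / 0.30335625 ≈ 68.04.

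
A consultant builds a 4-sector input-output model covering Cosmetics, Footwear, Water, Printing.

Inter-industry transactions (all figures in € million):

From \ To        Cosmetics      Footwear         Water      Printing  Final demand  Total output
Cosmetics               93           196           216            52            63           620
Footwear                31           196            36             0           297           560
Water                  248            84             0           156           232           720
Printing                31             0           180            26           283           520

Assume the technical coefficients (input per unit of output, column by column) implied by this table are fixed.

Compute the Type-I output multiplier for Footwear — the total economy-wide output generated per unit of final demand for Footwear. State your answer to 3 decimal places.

m_2 = 3.574

Technical coefficients a_ij = z_ij / X_j:
  a_11 = 93/620 = 0.15, a_21 = 31/620 = 0.05, a_31 = 248/620 = 0.40, a_41 = 31/620 = 0.05
  a_12 = 196/560 = 0.35, a_22 = 196/560 = 0.35, a_32 = 84/560 = 0.15, a_42 = 0/560 = 0.00
  a_13 = 216/720 = 0.30, a_23 = 36/720 = 0.05, a_33 = 0/720 = 0.00, a_43 = 180/720 = 0.25
  a_14 = 52/520 = 0.10, a_24 = 0/520 = 0.00, a_34 = 156/520 = 0.30, a_44 = 26/520 = 0.05
I − A =
  [   0.85    -0.35    -0.30    -0.10]
  [  -0.05     0.65    -0.05     0.00]
  [  -0.40    -0.15     1.00    -0.30]
  [  -0.05     0.00    -0.25     0.95]
Compute the cofactors C_ij = (−1)^(i+j)·(3×3 minor ij) of I−A; the adjugate is their transpose:
adj(I−A) = Cᵀ =
  [ 0.561625   0.352750   0.218125   0.128000]
  [ 0.063500   0.610250   0.055625   0.024250]
  [ 0.263875   0.258625   0.505000   0.187250]
  [ 0.099000   0.086625   0.144375   0.441375]
det(I−A) = Σ_j (I−A)_1j·C_1j = (0.85)(0.561625) + (-0.35)(0.063500) + (-0.30)(0.263875) + (-0.10)(0.099000) = 0.36609375
(I − A)⁻¹ = adj(I−A) / det(I−A) ≈
  [   1.5341     0.9636     0.5958     0.3496]
  [   0.1735     1.6669     0.1519     0.0662]
  [   0.7208     0.7064     1.3794     0.5115]
  [   0.2704     0.2366     0.3944     1.2056]
The output multiplier for sector j is the column-j sum of the Leontief inverse (I − A)⁻¹ = adj(I−A) / det(I−A).
Column 2 of adj(I−A): (0.352750, 0.610250, 0.258625, 0.086625); det(I−A) = 0.36609375.
m_2 = (0.352750 + 0.610250 + 0.258625 + 0.086625) / 0.36609375 = 1.30825 / 0.36609375 ≈ 3.574.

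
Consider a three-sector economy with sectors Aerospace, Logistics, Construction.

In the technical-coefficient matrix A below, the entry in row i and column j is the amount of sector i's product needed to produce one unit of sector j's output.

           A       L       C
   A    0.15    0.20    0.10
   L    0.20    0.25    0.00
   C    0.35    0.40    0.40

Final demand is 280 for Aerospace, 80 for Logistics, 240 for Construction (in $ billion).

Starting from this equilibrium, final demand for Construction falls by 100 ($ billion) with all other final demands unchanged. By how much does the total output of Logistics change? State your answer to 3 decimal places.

I − A =
  [   0.85    -0.20    -0.10]
  [  -0.20     0.75     0.00]
  [  -0.35    -0.40     0.60]
Cofactors of I−A, C_ij = (−1)^(i+j)·(minor ij) (rows/columns in the sector order above):
  C_11 = (0.75)(0.60) − (0.00)(-0.40) = 0.4500
  C_12 = −[(-0.20)(0.60) − (0.00)(-0.35)] = 0.1200
  C_13 = (-0.20)(-0.40) − (0.75)(-0.35) = 0.3425
  C_21 = −[(-0.20)(0.60) − (-0.10)(-0.40)] = 0.1600
  C_22 = (0.85)(0.60) − (-0.10)(-0.35) = 0.4750
  C_23 = −[(0.85)(-0.40) − (-0.20)(-0.35)] = 0.4100
  C_31 = (-0.20)(0.00) − (-0.10)(0.75) = 0.0750
  C_32 = −[(0.85)(0.00) − (-0.10)(-0.20)] = 0.0200
  C_33 = (0.85)(0.75) − (-0.20)(-0.20) = 0.5975
det(I−A) = Σ_j (I−A)_1j·C_1j = (0.85)(0.4500) + (-0.20)(0.1200) + (-0.10)(0.3425) = 0.32425
adj(I−A) = Cᵀ =
  [ 0.4500   0.1600   0.0750]
  [ 0.1200   0.4750   0.0200]
  [ 0.3425   0.4100   0.5975]
(I − A)⁻¹ = adj(I−A) / det(I−A) ≈
  [   1.3878     0.4934     0.2313]
  [   0.3701     1.4649     0.0617]
  [   1.0563     1.2645     1.8427]
Δx = (I − A)⁻¹ Δd with Δd having -100 in the Construction component and 0 elsewhere.
So Δx_L = L_LC · (-100), where L_LC = adj(I−A)_LC / det(I−A) = 0.0200 / 0.32425.
Δx_L = 0.0200 × (-100) / 0.32425 = -2.00 / 0.32425 ≈ -6.168.

Δx_L = -6.168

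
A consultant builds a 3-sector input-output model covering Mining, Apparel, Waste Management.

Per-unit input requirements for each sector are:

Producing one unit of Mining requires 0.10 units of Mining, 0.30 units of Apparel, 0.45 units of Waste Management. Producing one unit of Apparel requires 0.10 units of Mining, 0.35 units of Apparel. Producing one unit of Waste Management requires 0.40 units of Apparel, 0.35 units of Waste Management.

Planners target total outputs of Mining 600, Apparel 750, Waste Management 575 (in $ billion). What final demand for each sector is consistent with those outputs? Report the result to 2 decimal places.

I − A =
  [   0.90    -0.10     0.00]
  [  -0.30     0.65    -0.40]
  [  -0.45     0.00     0.65]
d = (I − A) x:
  d_M = (+0.90)·600 + (-0.10)·750 + (+0.00)·575 = 465.00
  d_A = (-0.30)·600 + (+0.65)·750 + (-0.40)·575 = 77.50
  d_W = (-0.45)·600 + (+0.00)·750 + (+0.65)·575 = 103.75

d_M = 465.00, d_A = 77.50, d_W = 103.75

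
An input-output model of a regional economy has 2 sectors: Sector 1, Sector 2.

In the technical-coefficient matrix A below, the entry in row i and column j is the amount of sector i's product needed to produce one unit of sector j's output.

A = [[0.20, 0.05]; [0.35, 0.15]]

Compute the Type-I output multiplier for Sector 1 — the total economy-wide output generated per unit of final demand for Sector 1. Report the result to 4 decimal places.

I − A =
  [   0.80    -0.05]
  [  -0.35     0.85]
det(I−A) = (0.80)(0.85) − (-0.05)(-0.35) = 0.6625
adj(I−A) = [[0.85, 0.05], [0.35, 0.80]]
(I − A)⁻¹ = adj(I−A) / det(I−A) ≈
  [   1.28302     0.07547]
  [   0.52830     1.20755]
The output multiplier for sector j is the column-j sum of the Leontief inverse (I − A)⁻¹ = adj(I−A) / det(I−A).
Column 1 of adj(I−A): (0.85, 0.35); det(I−A) = 0.6625.
m_1 = (0.85 + 0.35) / 0.6625 = 1.20 / 0.6625 ≈ 1.8113.

m_1 = 1.8113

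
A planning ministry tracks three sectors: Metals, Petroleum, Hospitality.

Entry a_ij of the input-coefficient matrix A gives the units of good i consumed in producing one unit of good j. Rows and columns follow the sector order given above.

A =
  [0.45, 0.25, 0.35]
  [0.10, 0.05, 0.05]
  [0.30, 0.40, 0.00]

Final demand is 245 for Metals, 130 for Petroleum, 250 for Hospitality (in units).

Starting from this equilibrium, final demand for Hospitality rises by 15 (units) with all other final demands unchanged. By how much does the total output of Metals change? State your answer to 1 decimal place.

I − A =
  [   0.55    -0.25    -0.35]
  [  -0.10     0.95    -0.05]
  [  -0.30    -0.40     1.00]
Cofactors of I−A, C_ij = (−1)^(i+j)·(minor ij) (rows/columns in the sector order above):
  C_11 = (0.95)(1.00) − (-0.05)(-0.40) = 0.9300
  C_12 = −[(-0.10)(1.00) − (-0.05)(-0.30)] = 0.1150
  C_13 = (-0.10)(-0.40) − (0.95)(-0.30) = 0.3250
  C_21 = −[(-0.25)(1.00) − (-0.35)(-0.40)] = 0.3900
  C_22 = (0.55)(1.00) − (-0.35)(-0.30) = 0.4450
  C_23 = −[(0.55)(-0.40) − (-0.25)(-0.30)] = 0.2950
  C_31 = (-0.25)(-0.05) − (-0.35)(0.95) = 0.3450
  C_32 = −[(0.55)(-0.05) − (-0.35)(-0.10)] = 0.0625
  C_33 = (0.55)(0.95) − (-0.25)(-0.10) = 0.4975
det(I−A) = Σ_j (I−A)_1j·C_1j = (0.55)(0.9300) + (-0.25)(0.1150) + (-0.35)(0.3250) = 0.3690
adj(I−A) = Cᵀ =
  [ 0.9300   0.3900   0.3450]
  [ 0.1150   0.4450   0.0625]
  [ 0.3250   0.2950   0.4975]
(I − A)⁻¹ = adj(I−A) / det(I−A) ≈
  [   2.5203     1.0569     0.9350]
  [   0.3117     1.2060     0.1694]
  [   0.8808     0.7995     1.3482]
Δx = (I − A)⁻¹ Δd with Δd having +15 in the Hospitality component and 0 elsewhere.
So Δx_1 = L_13 · (+15), where L_13 = adj(I−A)_13 / det(I−A) = 0.3450 / 0.3690.
Δx_1 = 0.3450 × (+15) / 0.3690 = 5.175 / 0.3690 ≈ 14.0.

Δx_1 = 14.0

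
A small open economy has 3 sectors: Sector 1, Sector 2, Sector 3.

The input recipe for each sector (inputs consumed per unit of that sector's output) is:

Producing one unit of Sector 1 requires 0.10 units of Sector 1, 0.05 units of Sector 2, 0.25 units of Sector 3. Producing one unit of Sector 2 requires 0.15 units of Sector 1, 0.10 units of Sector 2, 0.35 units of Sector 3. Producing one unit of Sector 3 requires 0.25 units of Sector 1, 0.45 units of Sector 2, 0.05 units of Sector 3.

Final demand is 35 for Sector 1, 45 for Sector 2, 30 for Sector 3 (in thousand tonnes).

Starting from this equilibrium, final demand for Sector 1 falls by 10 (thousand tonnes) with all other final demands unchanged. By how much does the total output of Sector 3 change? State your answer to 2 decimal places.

I − A =
  [   0.90    -0.15    -0.25]
  [  -0.05     0.90    -0.45]
  [  -0.25    -0.35     0.95]
Cofactors of I−A, C_ij = (−1)^(i+j)·(minor ij) (rows/columns in the sector order above):
  C_11 = (0.90)(0.95) − (-0.45)(-0.35) = 0.6975
  C_12 = −[(-0.05)(0.95) − (-0.45)(-0.25)] = 0.1600
  C_13 = (-0.05)(-0.35) − (0.90)(-0.25) = 0.2425
  C_21 = −[(-0.15)(0.95) − (-0.25)(-0.35)] = 0.2300
  C_22 = (0.90)(0.95) − (-0.25)(-0.25) = 0.7925
  C_23 = −[(0.90)(-0.35) − (-0.15)(-0.25)] = 0.3525
  C_31 = (-0.15)(-0.45) − (-0.25)(0.90) = 0.2925
  C_32 = −[(0.90)(-0.45) − (-0.25)(-0.05)] = 0.4175
  C_33 = (0.90)(0.90) − (-0.15)(-0.05) = 0.8025
det(I−A) = Σ_j (I−A)_1j·C_1j = (0.90)(0.6975) + (-0.15)(0.1600) + (-0.25)(0.2425) = 0.543125
adj(I−A) = Cᵀ =
  [ 0.6975   0.2300   0.2925]
  [ 0.1600   0.7925   0.4175]
  [ 0.2425   0.3525   0.8025]
(I − A)⁻¹ = adj(I−A) / det(I−A) ≈
  [   1.2842     0.4235     0.5386]
  [   0.2946     1.4591     0.7687]
  [   0.4465     0.6490     1.4776]
Δx = (I − A)⁻¹ Δd with Δd having -10 in the Sector 1 component and 0 elsewhere.
So Δx_3 = L_31 · (-10), where L_31 = adj(I−A)_31 / det(I−A) = 0.2425 / 0.543125.
Δx_3 = 0.2425 × (-10) / 0.543125 = -2.425 / 0.543125 ≈ -4.46.

Δx_3 = -4.46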